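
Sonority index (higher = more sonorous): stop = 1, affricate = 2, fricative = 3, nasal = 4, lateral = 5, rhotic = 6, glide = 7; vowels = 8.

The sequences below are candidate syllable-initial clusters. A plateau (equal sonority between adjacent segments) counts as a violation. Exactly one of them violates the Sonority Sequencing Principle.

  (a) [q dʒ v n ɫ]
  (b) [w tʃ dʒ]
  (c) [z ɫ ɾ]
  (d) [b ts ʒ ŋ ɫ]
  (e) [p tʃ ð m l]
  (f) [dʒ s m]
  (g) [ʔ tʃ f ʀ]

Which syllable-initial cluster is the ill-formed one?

(a) [q dʒ v n ɫ]: profile 1-2-3-4-5 — obeys.
(b) [w tʃ dʒ]: profile 7-2-2 — violates.
(c) [z ɫ ɾ]: profile 3-5-6 — obeys.
(d) [b ts ʒ ŋ ɫ]: profile 1-2-3-4-5 — obeys.
(e) [p tʃ ð m l]: profile 1-2-3-4-5 — obeys.
(f) [dʒ s m]: profile 2-3-4 — obeys.
(g) [ʔ tʃ f ʀ]: profile 1-2-3-6 — obeys.

b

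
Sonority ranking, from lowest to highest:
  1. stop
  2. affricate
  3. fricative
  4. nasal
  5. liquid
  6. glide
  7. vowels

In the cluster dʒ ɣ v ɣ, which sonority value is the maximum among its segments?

/dʒ/ — affricate, sonority 2.
/ɣ/ — fricative, sonority 3.
/v/ — fricative, sonority 3.
/ɣ/ — fricative, sonority 3.
The maximum is 3.

3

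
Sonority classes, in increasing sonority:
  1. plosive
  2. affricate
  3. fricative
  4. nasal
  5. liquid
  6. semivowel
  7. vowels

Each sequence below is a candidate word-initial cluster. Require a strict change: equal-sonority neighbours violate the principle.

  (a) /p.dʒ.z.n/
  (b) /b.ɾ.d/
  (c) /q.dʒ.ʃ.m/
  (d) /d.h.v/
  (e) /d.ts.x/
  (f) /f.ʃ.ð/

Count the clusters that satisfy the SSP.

3

(a) /p.dʒ.z.n/: profile 1-2-3-4 — obeys.
(b) /b.ɾ.d/: profile 1-5-1 — violates.
(c) /q.dʒ.ʃ.m/: profile 1-2-3-4 — obeys.
(d) /d.h.v/: profile 1-3-3 — violates.
(e) /d.ts.x/: profile 1-2-3 — obeys.
(f) /f.ʃ.ð/: profile 3-3-3 — violates.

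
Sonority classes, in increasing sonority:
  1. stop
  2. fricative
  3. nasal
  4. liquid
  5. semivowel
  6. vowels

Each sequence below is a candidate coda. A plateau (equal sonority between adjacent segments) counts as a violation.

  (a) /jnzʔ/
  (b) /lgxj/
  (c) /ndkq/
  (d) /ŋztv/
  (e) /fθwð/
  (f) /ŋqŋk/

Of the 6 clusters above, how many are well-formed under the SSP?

1

(a) /jnzʔ/: profile 5-3-2-1 — obeys.
(b) /lgxj/: profile 4-1-2-5 — violates.
(c) /ndkq/: profile 3-1-1-1 — violates.
(d) /ŋztv/: profile 3-2-1-2 — violates.
(e) /fθwð/: profile 2-2-5-2 — violates.
(f) /ŋqŋk/: profile 3-1-3-1 — violates.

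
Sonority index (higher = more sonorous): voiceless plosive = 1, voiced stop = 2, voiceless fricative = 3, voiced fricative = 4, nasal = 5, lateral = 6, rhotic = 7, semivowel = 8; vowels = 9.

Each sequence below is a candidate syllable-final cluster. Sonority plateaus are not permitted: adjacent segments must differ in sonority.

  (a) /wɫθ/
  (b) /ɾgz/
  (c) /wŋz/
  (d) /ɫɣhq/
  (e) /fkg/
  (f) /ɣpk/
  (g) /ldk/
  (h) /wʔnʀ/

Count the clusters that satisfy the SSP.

(a) sonority 8-6-3: well-formed.
(b) sonority 7-2-4: ill-formed.
(c) sonority 8-5-4: well-formed.
(d) sonority 6-4-3-1: well-formed.
(e) sonority 3-1-2: ill-formed.
(f) sonority 4-1-1: ill-formed.
(g) sonority 6-2-1: well-formed.
(h) sonority 8-1-5-7: ill-formed.

4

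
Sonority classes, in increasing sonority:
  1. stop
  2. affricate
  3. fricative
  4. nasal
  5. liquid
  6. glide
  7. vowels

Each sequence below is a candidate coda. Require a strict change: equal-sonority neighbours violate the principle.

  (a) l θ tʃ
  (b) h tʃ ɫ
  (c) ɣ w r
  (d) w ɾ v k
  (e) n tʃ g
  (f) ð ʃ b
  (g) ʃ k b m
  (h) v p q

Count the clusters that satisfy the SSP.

3

(a) sonority 5-3-2: well-formed.
(b) sonority 3-2-5: ill-formed.
(c) sonority 3-6-5: ill-formed.
(d) sonority 6-5-3-1: well-formed.
(e) sonority 4-2-1: well-formed.
(f) sonority 3-3-1: ill-formed.
(g) sonority 3-1-1-4: ill-formed.
(h) sonority 3-1-1: ill-formed.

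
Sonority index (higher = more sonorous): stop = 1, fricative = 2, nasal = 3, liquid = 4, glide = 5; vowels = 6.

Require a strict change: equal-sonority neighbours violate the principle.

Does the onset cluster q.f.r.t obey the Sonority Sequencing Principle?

/q/: stop = 1.
/f/: fricative = 2.
/r/: liquid = 4.
/t/: stop = 1.
The profile is 1-2-4-1. Between /r/ (4) and /t/ (1) sonority does not rise, so the cluster violates the SSP.

no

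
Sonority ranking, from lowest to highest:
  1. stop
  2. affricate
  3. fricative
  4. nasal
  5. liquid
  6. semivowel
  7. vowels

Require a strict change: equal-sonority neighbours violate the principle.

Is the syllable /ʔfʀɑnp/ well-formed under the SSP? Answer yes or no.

yes

Onset: /ʔ/ is a stop (sonority 1), /f/ is a fricative (sonority 3), /ʀ/ is a liquid (sonority 5); then the nucleus /ɑ/ (sonority 7).
Onset profile 1-3-5-7 — rises to the nucleus.
Coda: /n/ is a nasal (sonority 4), /p/ is a stop (sonority 1).
Coda profile 7-4-1 — falls from the nucleus.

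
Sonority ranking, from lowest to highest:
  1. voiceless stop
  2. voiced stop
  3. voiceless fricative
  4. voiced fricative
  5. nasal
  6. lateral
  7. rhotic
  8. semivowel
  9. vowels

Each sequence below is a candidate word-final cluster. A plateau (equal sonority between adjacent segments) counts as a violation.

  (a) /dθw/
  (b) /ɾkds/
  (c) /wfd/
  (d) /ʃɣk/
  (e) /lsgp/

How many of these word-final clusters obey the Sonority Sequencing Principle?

(a) sonority 2-3-8: ill-formed.
(b) sonority 7-1-2-3: ill-formed.
(c) sonority 8-3-2: well-formed.
(d) sonority 3-4-1: ill-formed.
(e) sonority 6-3-2-1: well-formed.

2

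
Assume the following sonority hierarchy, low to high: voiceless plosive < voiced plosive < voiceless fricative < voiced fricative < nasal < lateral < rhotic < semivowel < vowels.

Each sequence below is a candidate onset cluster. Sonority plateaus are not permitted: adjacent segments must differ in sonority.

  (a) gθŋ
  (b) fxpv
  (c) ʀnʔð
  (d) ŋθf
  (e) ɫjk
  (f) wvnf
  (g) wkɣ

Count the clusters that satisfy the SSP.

1

(a) gθŋ: profile 2-3-5 — obeys.
(b) fxpv: profile 3-3-1-4 — violates.
(c) ʀnʔð: profile 7-5-1-4 — violates.
(d) ŋθf: profile 5-3-3 — violates.
(e) ɫjk: profile 6-8-1 — violates.
(f) wvnf: profile 8-4-5-3 — violates.
(g) wkɣ: profile 8-1-4 — violates.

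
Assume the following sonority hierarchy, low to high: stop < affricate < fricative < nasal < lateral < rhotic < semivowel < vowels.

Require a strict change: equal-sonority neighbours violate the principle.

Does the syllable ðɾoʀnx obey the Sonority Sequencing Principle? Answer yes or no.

Onset: /ð/ is a fricative (sonority 3), /ɾ/ is a rhotic (sonority 6); then the nucleus /o/ (sonority 8).
Onset profile 3-6-8 — rises to the nucleus.
Coda: /ʀ/ is a rhotic (sonority 6), /n/ is a nasal (sonority 4), /x/ is a fricative (sonority 3).
Coda profile 8-6-4-3 — falls from the nucleus.

yes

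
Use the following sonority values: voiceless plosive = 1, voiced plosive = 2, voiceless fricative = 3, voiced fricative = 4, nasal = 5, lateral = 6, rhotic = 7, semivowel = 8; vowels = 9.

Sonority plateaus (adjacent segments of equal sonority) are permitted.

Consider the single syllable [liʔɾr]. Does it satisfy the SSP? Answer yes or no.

Onset: /l/ is a lateral (sonority 6); then the nucleus /i/ (sonority 9).
Onset profile 6-9 — rises to the nucleus.
Coda: /ʔ/ is a voiceless plosive (sonority 1), /ɾ/ is a rhotic (sonority 7), /r/ is a rhotic (sonority 7).
Coda profile 9-1-7-7 — does not fall throughout.

no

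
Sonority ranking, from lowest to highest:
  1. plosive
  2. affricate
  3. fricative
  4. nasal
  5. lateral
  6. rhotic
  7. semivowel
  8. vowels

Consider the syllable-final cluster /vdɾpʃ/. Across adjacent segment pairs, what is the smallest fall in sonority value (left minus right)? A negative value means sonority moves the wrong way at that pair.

/v/: fricative = 3.
/d/: plosive = 1.
/ɾ/: rhotic = 6.
/p/: plosive = 1.
/ʃ/: fricative = 3.
/v/→/d/: change +2.
/d/→/ɾ/: change -5.
/ɾ/→/p/: change +5.
/p/→/ʃ/: change -2.
Minimum = -5.

-5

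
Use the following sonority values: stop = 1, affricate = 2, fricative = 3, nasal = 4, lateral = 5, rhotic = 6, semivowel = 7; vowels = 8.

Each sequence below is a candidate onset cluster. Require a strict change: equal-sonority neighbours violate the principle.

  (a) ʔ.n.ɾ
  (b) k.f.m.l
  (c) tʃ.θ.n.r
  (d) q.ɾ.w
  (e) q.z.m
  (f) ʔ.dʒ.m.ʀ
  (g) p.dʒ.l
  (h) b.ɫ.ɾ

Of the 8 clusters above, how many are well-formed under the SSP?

(a) 1-4-6 → obeys
(b) 1-3-4-5 → obeys
(c) 2-3-4-6 → obeys
(d) 1-6-7 → obeys
(e) 1-3-4 → obeys
(f) 1-2-4-6 → obeys
(g) 1-2-5 → obeys
(h) 1-5-6 → obeys

8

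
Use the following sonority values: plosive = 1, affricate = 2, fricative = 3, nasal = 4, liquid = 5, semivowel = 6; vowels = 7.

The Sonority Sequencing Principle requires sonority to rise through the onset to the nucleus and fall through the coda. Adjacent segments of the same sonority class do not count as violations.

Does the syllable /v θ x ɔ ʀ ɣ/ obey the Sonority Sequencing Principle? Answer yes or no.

yes

Onset: /v/ is a fricative (sonority 3), /θ/ is a fricative (sonority 3), /x/ is a fricative (sonority 3); then the nucleus /ɔ/ (sonority 7).
Onset profile 3-3-3-7 — rises to the nucleus.
Coda: /ʀ/ is a liquid (sonority 5), /ɣ/ is a fricative (sonority 3).
Coda profile 7-5-3 — falls from the nucleus.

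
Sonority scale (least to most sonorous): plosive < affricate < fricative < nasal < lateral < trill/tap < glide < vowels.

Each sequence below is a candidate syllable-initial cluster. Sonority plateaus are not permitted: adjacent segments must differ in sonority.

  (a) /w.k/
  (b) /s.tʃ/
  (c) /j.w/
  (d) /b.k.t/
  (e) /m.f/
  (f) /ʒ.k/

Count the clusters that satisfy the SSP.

(a) 7-1 → violates
(b) 3-2 → violates
(c) 7-7 → violates
(d) 1-1-1 → violates
(e) 4-3 → violates
(f) 3-1 → violates

0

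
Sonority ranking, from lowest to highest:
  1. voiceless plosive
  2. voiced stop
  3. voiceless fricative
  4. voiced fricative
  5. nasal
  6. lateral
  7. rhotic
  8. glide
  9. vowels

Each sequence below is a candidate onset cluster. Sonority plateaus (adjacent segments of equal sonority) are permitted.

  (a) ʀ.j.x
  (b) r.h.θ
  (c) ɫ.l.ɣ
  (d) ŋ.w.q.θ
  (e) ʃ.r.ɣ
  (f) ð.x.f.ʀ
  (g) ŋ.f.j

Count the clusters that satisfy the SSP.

(a) 7-8-3 → violates
(b) 7-3-3 → violates
(c) 6-6-4 → violates
(d) 5-8-1-3 → violates
(e) 3-7-4 → violates
(f) 4-3-3-7 → violates
(g) 5-3-8 → violates

0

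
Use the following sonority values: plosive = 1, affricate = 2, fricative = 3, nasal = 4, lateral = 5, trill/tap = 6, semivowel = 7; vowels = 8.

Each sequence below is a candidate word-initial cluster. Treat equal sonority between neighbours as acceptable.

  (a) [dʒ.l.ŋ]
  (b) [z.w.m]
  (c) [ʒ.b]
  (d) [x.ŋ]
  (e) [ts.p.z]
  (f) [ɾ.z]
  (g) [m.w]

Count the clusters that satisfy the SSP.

(a) 2-5-4 → violates
(b) 3-7-4 → violates
(c) 3-1 → violates
(d) 3-4 → obeys
(e) 2-1-3 → violates
(f) 6-3 → violates
(g) 4-7 → obeys

2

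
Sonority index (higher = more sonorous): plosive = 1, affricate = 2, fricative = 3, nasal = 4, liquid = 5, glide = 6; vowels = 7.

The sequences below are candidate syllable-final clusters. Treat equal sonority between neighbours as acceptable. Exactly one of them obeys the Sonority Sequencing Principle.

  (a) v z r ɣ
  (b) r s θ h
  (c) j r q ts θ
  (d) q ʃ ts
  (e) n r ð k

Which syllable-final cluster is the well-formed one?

b

(a) sonority 3-3-5-3: ill-formed.
(b) sonority 5-3-3-3: well-formed.
(c) sonority 6-5-1-2-3: ill-formed.
(d) sonority 1-3-2: ill-formed.
(e) sonority 4-5-3-1: ill-formed.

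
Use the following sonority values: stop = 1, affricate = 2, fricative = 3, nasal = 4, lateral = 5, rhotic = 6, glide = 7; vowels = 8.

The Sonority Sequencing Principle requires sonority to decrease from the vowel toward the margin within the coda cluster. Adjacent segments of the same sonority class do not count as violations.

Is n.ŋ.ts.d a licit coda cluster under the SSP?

/n/ — nasal, sonority 4.
/ŋ/ — nasal, sonority 4.
/ts/ — affricate, sonority 2.
/d/ — stop, sonority 1.
The profile 4-4-2-1 is non-increasing (plateaus allowed), so the coda cluster satisfies the SSP.

yes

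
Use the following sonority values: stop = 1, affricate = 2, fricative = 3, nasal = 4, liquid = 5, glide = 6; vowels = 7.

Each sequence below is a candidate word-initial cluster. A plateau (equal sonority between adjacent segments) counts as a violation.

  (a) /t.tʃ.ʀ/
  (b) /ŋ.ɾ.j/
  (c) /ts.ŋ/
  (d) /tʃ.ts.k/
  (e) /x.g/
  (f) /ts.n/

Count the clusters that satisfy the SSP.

(a) /t.tʃ.ʀ/: profile 1-2-5 — obeys.
(b) /ŋ.ɾ.j/: profile 4-5-6 — obeys.
(c) /ts.ŋ/: profile 2-4 — obeys.
(d) /tʃ.ts.k/: profile 2-2-1 — violates.
(e) /x.g/: profile 3-1 — violates.
(f) /ts.n/: profile 2-4 — obeys.

4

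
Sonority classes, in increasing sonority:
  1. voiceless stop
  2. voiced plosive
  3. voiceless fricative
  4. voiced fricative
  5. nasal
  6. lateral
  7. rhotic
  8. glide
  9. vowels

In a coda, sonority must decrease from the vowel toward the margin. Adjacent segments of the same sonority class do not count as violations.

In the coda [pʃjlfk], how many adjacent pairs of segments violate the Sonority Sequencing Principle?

/p/ is a voiceless stop (sonority 1).
/ʃ/ is a voiceless fricative (sonority 3).
/j/ is a glide (sonority 8).
/l/ is a lateral (sonority 6).
/f/ is a voiceless fricative (sonority 3).
/k/ is a voiceless stop (sonority 1).
/p/→/ʃ/: 1→3 (does not fall) — violation.
/ʃ/→/j/: 3→8 (does not fall) — violation.
/j/→/l/: 8→6 (falls) — ok.
/l/→/f/: 6→3 (falls) — ok.
/f/→/k/: 3→1 (falls) — ok.

2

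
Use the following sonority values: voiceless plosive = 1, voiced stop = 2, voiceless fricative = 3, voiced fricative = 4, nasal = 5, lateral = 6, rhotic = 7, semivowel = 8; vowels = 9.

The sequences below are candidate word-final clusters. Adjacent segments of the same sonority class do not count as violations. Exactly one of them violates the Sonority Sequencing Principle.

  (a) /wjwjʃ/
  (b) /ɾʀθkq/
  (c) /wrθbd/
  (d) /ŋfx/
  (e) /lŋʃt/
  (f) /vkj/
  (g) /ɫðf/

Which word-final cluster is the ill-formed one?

f

(a) /wjwjʃ/: profile 8-8-8-8-3 — obeys.
(b) /ɾʀθkq/: profile 7-7-3-1-1 — obeys.
(c) /wrθbd/: profile 8-7-3-2-2 — obeys.
(d) /ŋfx/: profile 5-3-3 — obeys.
(e) /lŋʃt/: profile 6-5-3-1 — obeys.
(f) /vkj/: profile 4-1-8 — violates.
(g) /ɫðf/: profile 6-4-3 — obeys.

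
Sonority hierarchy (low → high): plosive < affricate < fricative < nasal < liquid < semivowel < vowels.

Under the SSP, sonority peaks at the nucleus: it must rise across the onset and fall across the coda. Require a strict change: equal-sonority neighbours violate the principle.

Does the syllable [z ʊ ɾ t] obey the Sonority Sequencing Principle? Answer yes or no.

yes

Onset: /z/ is a fricative (sonority 3); then the nucleus /ʊ/ (sonority 7).
Onset profile 3-7 — rises to the nucleus.
Coda: /ɾ/ is a liquid (sonority 5), /t/ is a plosive (sonority 1).
Coda profile 7-5-1 — falls from the nucleus.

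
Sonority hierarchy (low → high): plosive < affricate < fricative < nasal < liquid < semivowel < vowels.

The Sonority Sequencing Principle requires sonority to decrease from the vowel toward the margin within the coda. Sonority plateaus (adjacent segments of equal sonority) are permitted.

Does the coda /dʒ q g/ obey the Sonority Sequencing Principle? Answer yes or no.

/dʒ/ — affricate, sonority 2.
/q/ — plosive, sonority 1.
/g/ — plosive, sonority 1.
The profile 2-1-1 is non-increasing (plateaus allowed), so the coda satisfies the SSP.

yes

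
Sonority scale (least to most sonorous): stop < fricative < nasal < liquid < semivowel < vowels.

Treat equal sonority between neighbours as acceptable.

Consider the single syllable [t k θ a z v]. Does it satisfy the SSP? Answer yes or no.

yes

Onset: /t/ is a stop (sonority 1), /k/ is a stop (sonority 1), /θ/ is a fricative (sonority 2); then the nucleus /a/ (sonority 6).
Onset profile 1-1-2-6 — rises to the nucleus.
Coda: /z/ is a fricative (sonority 2), /v/ is a fricative (sonority 2).
Coda profile 6-2-2 — falls from the nucleus.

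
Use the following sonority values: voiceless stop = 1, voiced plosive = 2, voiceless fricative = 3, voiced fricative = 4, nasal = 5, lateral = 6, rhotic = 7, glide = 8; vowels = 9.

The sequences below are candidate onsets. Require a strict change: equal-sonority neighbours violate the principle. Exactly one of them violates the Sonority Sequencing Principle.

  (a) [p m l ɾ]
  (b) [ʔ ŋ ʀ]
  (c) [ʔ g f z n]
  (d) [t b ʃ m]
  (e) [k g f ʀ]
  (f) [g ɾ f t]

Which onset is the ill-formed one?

(a) [p m l ɾ]: profile 1-5-6-7 — obeys.
(b) [ʔ ŋ ʀ]: profile 1-5-7 — obeys.
(c) [ʔ g f z n]: profile 1-2-3-4-5 — obeys.
(d) [t b ʃ m]: profile 1-2-3-5 — obeys.
(e) [k g f ʀ]: profile 1-2-3-7 — obeys.
(f) [g ɾ f t]: profile 2-7-3-1 — violates.

f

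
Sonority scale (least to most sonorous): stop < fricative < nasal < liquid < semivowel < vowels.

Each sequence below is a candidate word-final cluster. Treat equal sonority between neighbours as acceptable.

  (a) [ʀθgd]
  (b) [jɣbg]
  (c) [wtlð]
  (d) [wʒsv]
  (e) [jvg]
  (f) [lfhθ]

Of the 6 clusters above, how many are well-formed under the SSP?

5

(a) sonority 4-2-1-1: well-formed.
(b) sonority 5-2-1-1: well-formed.
(c) sonority 5-1-4-2: ill-formed.
(d) sonority 5-2-2-2: well-formed.
(e) sonority 5-2-1: well-formed.
(f) sonority 4-2-2-2: well-formed.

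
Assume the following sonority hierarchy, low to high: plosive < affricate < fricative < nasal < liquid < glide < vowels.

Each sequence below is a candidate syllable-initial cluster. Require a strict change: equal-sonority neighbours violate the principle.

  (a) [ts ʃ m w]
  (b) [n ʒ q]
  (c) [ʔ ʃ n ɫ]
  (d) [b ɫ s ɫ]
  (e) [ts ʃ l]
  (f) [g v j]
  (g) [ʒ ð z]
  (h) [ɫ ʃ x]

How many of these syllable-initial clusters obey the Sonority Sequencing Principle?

4

(a) 2-3-4-6 → obeys
(b) 4-3-1 → violates
(c) 1-3-4-5 → obeys
(d) 1-5-3-5 → violates
(e) 2-3-5 → obeys
(f) 1-3-6 → obeys
(g) 3-3-3 → violates
(h) 5-3-3 → violates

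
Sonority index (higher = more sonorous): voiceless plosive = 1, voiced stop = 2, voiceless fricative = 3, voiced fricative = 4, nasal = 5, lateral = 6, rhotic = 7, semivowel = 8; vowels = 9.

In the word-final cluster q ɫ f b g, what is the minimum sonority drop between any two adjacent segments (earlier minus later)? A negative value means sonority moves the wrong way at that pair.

/q/ is a voiceless plosive (sonority 1).
/ɫ/ is a lateral (sonority 6).
/f/ is a voiceless fricative (sonority 3).
/b/ is a voiced stop (sonority 2).
/g/ is a voiced stop (sonority 2).
/q/→/ɫ/: change -5.
/ɫ/→/f/: change +3.
/f/→/b/: change +1.
/b/→/g/: change +0.
Minimum = -5.

-5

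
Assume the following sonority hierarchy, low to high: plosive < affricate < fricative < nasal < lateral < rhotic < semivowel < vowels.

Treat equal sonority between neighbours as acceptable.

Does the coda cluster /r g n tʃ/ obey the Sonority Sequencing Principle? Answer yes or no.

no

/r/: rhotic = 6.
/g/: plosive = 1.
/n/: nasal = 4.
/tʃ/: affricate = 2.
The profile is 6-1-4-2. Between /g/ (1) and /n/ (4) sonority does not fall, so the cluster violates the SSP.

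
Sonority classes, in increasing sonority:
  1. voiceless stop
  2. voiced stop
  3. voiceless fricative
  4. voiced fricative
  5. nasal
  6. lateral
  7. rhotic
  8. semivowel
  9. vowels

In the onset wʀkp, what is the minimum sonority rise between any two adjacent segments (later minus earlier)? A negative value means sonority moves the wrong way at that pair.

-6

/w/ — semivowel, sonority 8.
/ʀ/ — rhotic, sonority 7.
/k/ — voiceless stop, sonority 1.
/p/ — voiceless stop, sonority 1.
/w/→/ʀ/: change -1.
/ʀ/→/k/: change -6.
/k/→/p/: change +0.
Minimum = -6.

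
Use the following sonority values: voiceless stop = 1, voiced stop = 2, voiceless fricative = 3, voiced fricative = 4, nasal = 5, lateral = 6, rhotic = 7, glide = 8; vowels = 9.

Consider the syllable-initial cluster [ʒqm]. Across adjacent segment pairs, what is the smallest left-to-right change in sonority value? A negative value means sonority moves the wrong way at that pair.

/ʒ/ is a voiced fricative (sonority 4).
/q/ is a voiceless stop (sonority 1).
/m/ is a nasal (sonority 5).
/ʒ/→/q/: change -3.
/q/→/m/: change +4.
Minimum = -3.

-3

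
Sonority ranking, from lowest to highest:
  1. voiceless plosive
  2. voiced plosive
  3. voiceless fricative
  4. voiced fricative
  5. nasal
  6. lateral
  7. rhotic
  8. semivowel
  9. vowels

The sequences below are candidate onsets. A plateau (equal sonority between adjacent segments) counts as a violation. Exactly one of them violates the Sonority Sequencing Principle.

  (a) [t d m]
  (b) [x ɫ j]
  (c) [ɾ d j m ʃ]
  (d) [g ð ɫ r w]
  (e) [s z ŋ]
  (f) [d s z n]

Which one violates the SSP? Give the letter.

c

(a) [t d m]: profile 1-2-5 — obeys.
(b) [x ɫ j]: profile 3-6-8 — obeys.
(c) [ɾ d j m ʃ]: profile 7-2-8-5-3 — violates.
(d) [g ð ɫ r w]: profile 2-4-6-7-8 — obeys.
(e) [s z ŋ]: profile 3-4-5 — obeys.
(f) [d s z n]: profile 2-3-4-5 — obeys.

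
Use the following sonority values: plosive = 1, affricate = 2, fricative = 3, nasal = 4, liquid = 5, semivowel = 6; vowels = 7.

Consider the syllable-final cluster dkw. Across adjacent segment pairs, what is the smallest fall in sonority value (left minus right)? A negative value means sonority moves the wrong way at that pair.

-5

/d/: plosive = 1.
/k/: plosive = 1.
/w/: semivowel = 6.
/d/→/k/: change +0.
/k/→/w/: change -5.
Minimum = -5.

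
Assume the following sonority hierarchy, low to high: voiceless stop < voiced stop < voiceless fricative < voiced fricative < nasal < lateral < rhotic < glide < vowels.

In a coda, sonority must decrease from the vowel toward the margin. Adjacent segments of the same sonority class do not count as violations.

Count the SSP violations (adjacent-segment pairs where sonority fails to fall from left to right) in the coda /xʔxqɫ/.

2

/x/ — voiceless fricative, sonority 3.
/ʔ/ — voiceless stop, sonority 1.
/x/ — voiceless fricative, sonority 3.
/q/ — voiceless stop, sonority 1.
/ɫ/ — lateral, sonority 6.
/x/→/ʔ/: 3→1 (falls) — ok.
/ʔ/→/x/: 1→3 (does not fall) — violation.
/x/→/q/: 3→1 (falls) — ok.
/q/→/ɫ/: 1→6 (does not fall) — violation.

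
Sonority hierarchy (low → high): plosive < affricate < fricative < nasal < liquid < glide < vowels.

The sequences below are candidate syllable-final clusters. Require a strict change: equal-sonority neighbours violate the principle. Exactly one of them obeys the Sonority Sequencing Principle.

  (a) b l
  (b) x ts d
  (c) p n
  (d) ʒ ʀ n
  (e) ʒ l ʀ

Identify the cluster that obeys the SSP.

b

(a) sonority 1-5: ill-formed.
(b) sonority 3-2-1: well-formed.
(c) sonority 1-4: ill-formed.
(d) sonority 3-5-4: ill-formed.
(e) sonority 3-5-5: ill-formed.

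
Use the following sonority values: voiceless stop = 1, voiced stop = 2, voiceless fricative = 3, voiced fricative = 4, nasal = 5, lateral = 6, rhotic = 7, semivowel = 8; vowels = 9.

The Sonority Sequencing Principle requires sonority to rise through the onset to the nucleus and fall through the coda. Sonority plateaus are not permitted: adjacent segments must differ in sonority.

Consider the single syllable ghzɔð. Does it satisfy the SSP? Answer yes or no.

yes

Onset: /g/ is a voiced stop (sonority 2), /h/ is a voiceless fricative (sonority 3), /z/ is a voiced fricative (sonority 4); then the nucleus /ɔ/ (sonority 9).
Onset profile 2-3-4-9 — rises to the nucleus.
Coda: /ð/ is a voiced fricative (sonority 4).
Coda profile 9-4 — falls from the nucleus.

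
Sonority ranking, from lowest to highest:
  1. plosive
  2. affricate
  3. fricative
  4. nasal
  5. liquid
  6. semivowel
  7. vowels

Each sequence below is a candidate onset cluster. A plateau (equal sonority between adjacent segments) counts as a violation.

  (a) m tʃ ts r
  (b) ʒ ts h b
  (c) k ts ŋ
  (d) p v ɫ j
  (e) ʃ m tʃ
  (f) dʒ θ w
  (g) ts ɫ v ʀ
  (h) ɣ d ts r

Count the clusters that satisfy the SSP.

3

(a) sonority 4-2-2-5: ill-formed.
(b) sonority 3-2-3-1: ill-formed.
(c) sonority 1-2-4: well-formed.
(d) sonority 1-3-5-6: well-formed.
(e) sonority 3-4-2: ill-formed.
(f) sonority 2-3-6: well-formed.
(g) sonority 2-5-3-5: ill-formed.
(h) sonority 3-1-2-5: ill-formed.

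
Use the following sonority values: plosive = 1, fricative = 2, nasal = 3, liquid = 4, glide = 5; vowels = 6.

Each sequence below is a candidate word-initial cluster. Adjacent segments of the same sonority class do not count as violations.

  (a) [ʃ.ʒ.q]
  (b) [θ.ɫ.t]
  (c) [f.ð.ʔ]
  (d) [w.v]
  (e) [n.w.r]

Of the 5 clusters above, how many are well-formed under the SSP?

0

(a) sonority 2-2-1: ill-formed.
(b) sonority 2-4-1: ill-formed.
(c) sonority 2-2-1: ill-formed.
(d) sonority 5-2: ill-formed.
(e) sonority 3-5-4: ill-formed.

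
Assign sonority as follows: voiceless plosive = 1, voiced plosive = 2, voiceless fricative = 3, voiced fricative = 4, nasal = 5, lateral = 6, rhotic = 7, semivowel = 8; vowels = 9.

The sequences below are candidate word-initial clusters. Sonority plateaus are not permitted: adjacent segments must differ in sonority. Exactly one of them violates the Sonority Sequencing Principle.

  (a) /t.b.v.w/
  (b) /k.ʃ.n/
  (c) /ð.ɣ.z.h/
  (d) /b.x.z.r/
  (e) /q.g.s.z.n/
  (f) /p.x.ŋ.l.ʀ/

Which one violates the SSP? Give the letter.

c

(a) sonority 1-2-4-8: well-formed.
(b) sonority 1-3-5: well-formed.
(c) sonority 4-4-4-3: ill-formed.
(d) sonority 2-3-4-7: well-formed.
(e) sonority 1-2-3-4-5: well-formed.
(f) sonority 1-3-5-6-7: well-formed.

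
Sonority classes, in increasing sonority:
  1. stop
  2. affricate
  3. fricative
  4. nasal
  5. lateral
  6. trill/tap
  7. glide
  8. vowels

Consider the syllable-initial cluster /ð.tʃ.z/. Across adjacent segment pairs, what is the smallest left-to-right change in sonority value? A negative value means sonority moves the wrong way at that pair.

-1

/ð/ — fricative, sonority 3.
/tʃ/ — affricate, sonority 2.
/z/ — fricative, sonority 3.
/ð/→/tʃ/: change -1.
/tʃ/→/z/: change +1.
Minimum = -1.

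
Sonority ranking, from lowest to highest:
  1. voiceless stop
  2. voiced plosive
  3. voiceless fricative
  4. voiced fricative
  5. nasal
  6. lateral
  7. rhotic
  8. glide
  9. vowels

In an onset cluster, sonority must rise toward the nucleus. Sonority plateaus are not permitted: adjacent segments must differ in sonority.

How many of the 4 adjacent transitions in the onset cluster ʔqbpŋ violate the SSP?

/ʔ/ is a voiceless stop (sonority 1).
/q/ is a voiceless stop (sonority 1).
/b/ is a voiced plosive (sonority 2).
/p/ is a voiceless stop (sonority 1).
/ŋ/ is a nasal (sonority 5).
/ʔ/→/q/: 1→1 (plateau) — violation.
/q/→/b/: 1→2 (rises) — ok.
/b/→/p/: 2→1 (does not rise) — violation.
/p/→/ŋ/: 1→5 (rises) — ok.

2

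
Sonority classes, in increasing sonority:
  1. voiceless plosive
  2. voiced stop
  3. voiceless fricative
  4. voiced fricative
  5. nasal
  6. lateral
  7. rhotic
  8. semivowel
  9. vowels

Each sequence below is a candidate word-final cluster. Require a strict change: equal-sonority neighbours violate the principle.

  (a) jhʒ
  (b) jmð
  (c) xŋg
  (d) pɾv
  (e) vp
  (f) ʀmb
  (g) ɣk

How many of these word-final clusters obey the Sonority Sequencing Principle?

(a) sonority 8-3-4: ill-formed.
(b) sonority 8-5-4: well-formed.
(c) sonority 3-5-2: ill-formed.
(d) sonority 1-7-4: ill-formed.
(e) sonority 4-1: well-formed.
(f) sonority 7-5-2: well-formed.
(g) sonority 4-1: well-formed.

4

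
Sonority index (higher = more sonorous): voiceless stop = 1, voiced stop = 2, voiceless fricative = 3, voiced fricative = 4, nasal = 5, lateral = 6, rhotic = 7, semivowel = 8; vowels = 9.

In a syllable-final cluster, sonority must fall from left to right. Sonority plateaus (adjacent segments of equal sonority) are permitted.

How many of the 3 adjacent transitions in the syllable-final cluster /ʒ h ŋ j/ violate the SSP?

/ʒ/ is a voiced fricative (sonority 4).
/h/ is a voiceless fricative (sonority 3).
/ŋ/ is a nasal (sonority 5).
/j/ is a semivowel (sonority 8).
/ʒ/→/h/: 4→3 (falls) — ok.
/h/→/ŋ/: 3→5 (does not fall) — violation.
/ŋ/→/j/: 5→8 (does not fall) — violation.

2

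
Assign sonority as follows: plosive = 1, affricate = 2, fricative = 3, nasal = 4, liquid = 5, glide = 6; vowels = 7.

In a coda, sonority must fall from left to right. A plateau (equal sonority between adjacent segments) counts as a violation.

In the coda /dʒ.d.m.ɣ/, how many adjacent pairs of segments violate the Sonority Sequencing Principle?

1

/dʒ/ — affricate, sonority 2.
/d/ — plosive, sonority 1.
/m/ — nasal, sonority 4.
/ɣ/ — fricative, sonority 3.
/dʒ/→/d/: 2→1 (falls) — ok.
/d/→/m/: 1→4 (does not fall) — violation.
/m/→/ɣ/: 4→3 (falls) — ok.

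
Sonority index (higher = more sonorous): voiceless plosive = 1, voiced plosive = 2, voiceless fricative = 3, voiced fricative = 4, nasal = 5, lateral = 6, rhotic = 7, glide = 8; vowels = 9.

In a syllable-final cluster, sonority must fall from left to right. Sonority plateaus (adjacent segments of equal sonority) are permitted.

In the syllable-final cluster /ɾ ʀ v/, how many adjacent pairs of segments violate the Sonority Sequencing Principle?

/ɾ/ is a rhotic (sonority 7).
/ʀ/ is a rhotic (sonority 7).
/v/ is a voiced fricative (sonority 4).
/ɾ/→/ʀ/: 7→7 (plateau, allowed) — ok.
/ʀ/→/v/: 7→4 (falls) — ok.

0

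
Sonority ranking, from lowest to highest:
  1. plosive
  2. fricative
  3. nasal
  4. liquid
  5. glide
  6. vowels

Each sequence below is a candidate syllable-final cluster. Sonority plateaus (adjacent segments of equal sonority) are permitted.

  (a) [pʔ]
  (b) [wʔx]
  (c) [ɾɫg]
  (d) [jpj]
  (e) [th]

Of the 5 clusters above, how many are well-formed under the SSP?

2

(a) 1-1 → obeys
(b) 5-1-2 → violates
(c) 4-4-1 → obeys
(d) 5-1-5 → violates
(e) 1-2 → violates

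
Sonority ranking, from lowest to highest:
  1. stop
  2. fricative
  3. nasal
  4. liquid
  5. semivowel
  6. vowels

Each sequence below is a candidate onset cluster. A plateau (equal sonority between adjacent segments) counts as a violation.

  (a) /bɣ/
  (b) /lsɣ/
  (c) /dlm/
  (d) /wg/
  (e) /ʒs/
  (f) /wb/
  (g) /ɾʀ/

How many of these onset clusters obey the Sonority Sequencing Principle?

(a) 1-2 → obeys
(b) 4-2-2 → violates
(c) 1-4-3 → violates
(d) 5-1 → violates
(e) 2-2 → violates
(f) 5-1 → violates
(g) 4-4 → violates

1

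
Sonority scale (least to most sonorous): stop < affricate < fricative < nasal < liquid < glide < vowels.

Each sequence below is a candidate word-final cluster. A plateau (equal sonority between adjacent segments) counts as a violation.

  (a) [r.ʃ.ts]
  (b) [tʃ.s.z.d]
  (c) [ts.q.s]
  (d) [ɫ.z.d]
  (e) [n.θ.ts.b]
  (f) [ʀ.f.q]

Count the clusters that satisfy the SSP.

4

(a) 5-3-2 → obeys
(b) 2-3-3-1 → violates
(c) 2-1-3 → violates
(d) 5-3-1 → obeys
(e) 4-3-2-1 → obeys
(f) 5-3-1 → obeys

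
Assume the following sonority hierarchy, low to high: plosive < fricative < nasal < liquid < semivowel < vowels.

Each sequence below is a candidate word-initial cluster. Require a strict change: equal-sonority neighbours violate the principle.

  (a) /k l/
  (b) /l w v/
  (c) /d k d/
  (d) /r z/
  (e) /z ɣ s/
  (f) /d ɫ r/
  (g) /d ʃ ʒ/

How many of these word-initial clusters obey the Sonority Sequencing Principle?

1

(a) sonority 1-4: well-formed.
(b) sonority 4-5-2: ill-formed.
(c) sonority 1-1-1: ill-formed.
(d) sonority 4-2: ill-formed.
(e) sonority 2-2-2: ill-formed.
(f) sonority 1-4-4: ill-formed.
(g) sonority 1-2-2: ill-formed.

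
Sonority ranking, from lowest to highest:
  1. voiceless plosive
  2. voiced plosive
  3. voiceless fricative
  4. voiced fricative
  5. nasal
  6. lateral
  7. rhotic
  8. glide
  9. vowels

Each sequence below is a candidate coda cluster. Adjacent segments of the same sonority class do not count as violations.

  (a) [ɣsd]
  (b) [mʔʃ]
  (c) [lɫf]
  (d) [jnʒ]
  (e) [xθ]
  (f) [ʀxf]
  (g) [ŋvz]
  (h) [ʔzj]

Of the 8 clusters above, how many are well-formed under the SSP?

6

(a) 4-3-2 → obeys
(b) 5-1-3 → violates
(c) 6-6-3 → obeys
(d) 8-5-4 → obeys
(e) 3-3 → obeys
(f) 7-3-3 → obeys
(g) 5-4-4 → obeys
(h) 1-4-8 → violates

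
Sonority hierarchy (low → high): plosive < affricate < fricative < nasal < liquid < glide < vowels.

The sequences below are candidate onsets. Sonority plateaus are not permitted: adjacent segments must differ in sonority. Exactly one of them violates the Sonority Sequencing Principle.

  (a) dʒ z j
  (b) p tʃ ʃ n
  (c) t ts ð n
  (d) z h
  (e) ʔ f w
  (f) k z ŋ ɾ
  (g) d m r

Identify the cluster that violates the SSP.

(a) dʒ z j: profile 2-3-6 — obeys.
(b) p tʃ ʃ n: profile 1-2-3-4 — obeys.
(c) t ts ð n: profile 1-2-3-4 — obeys.
(d) z h: profile 3-3 — violates.
(e) ʔ f w: profile 1-3-6 — obeys.
(f) k z ŋ ɾ: profile 1-3-4-5 — obeys.
(g) d m r: profile 1-4-5 — obeys.

d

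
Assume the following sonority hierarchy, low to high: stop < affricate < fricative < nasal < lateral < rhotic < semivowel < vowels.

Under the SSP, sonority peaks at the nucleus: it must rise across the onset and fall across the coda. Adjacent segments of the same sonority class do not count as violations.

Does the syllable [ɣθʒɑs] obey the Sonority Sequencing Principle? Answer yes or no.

Onset: /ɣ/ is a fricative (sonority 3), /θ/ is a fricative (sonority 3), /ʒ/ is a fricative (sonority 3); then the nucleus /ɑ/ (sonority 8).
Onset profile 3-3-3-8 — rises to the nucleus.
Coda: /s/ is a fricative (sonority 3).
Coda profile 8-3 — falls from the nucleus.

yes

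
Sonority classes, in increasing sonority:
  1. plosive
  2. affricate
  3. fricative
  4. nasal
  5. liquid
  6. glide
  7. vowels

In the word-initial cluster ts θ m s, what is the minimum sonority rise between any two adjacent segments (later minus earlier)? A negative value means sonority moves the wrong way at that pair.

-1

/ts/ is an affricate (sonority 2).
/θ/ is a fricative (sonority 3).
/m/ is a nasal (sonority 4).
/s/ is a fricative (sonority 3).
/ts/→/θ/: change +1.
/θ/→/m/: change +1.
/m/→/s/: change -1.
Minimum = -1.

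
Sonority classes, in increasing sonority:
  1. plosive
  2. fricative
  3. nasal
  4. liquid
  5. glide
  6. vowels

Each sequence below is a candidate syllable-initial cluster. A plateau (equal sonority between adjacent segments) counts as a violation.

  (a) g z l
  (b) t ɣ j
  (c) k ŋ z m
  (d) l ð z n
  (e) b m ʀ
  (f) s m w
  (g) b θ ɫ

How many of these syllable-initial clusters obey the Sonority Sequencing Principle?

(a) 1-2-4 → obeys
(b) 1-2-5 → obeys
(c) 1-3-2-3 → violates
(d) 4-2-2-3 → violates
(e) 1-3-4 → obeys
(f) 2-3-5 → obeys
(g) 1-2-4 → obeys

5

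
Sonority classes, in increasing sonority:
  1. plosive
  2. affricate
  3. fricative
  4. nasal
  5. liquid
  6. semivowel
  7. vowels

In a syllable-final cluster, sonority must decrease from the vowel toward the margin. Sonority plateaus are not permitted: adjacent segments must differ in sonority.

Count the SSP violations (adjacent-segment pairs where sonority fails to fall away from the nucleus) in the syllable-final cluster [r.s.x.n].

/r/: liquid = 5.
/s/: fricative = 3.
/x/: fricative = 3.
/n/: nasal = 4.
/r/→/s/: 5→3 (falls) — ok.
/s/→/x/: 3→3 (plateau) — violation.
/x/→/n/: 3→4 (does not fall) — violation.

2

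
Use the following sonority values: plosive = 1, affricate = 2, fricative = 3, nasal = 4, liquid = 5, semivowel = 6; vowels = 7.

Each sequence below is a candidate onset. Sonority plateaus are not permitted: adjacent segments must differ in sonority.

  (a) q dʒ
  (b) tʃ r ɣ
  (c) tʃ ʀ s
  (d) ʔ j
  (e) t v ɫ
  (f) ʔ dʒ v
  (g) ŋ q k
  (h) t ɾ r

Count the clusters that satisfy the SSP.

(a) sonority 1-2: well-formed.
(b) sonority 2-5-3: ill-formed.
(c) sonority 2-5-3: ill-formed.
(d) sonority 1-6: well-formed.
(e) sonority 1-3-5: well-formed.
(f) sonority 1-2-3: well-formed.
(g) sonority 4-1-1: ill-formed.
(h) sonority 1-5-5: ill-formed.

4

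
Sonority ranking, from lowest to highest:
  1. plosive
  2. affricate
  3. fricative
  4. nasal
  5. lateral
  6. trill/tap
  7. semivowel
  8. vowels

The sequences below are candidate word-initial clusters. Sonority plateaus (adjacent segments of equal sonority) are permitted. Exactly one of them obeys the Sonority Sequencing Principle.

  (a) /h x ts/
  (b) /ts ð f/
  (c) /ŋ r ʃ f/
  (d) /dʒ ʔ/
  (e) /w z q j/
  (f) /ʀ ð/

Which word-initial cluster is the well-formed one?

b

(a) sonority 3-3-2: ill-formed.
(b) sonority 2-3-3: well-formed.
(c) sonority 4-6-3-3: ill-formed.
(d) sonority 2-1: ill-formed.
(e) sonority 7-3-1-7: ill-formed.
(f) sonority 6-3: ill-formed.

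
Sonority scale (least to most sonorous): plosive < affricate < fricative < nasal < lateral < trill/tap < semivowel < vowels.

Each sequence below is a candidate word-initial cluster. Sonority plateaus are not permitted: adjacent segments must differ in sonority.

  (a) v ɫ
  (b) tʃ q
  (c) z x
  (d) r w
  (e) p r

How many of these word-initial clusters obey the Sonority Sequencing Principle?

3

(a) sonority 3-5: well-formed.
(b) sonority 2-1: ill-formed.
(c) sonority 3-3: ill-formed.
(d) sonority 6-7: well-formed.
(e) sonority 1-6: well-formed.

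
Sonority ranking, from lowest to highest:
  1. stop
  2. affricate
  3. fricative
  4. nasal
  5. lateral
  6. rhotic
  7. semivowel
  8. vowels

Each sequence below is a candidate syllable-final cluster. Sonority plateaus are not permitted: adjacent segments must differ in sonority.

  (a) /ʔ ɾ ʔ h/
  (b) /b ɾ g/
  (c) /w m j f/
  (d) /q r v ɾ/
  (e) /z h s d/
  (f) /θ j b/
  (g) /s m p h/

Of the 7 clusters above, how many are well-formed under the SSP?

(a) sonority 1-6-1-3: ill-formed.
(b) sonority 1-6-1: ill-formed.
(c) sonority 7-4-7-3: ill-formed.
(d) sonority 1-6-3-6: ill-formed.
(e) sonority 3-3-3-1: ill-formed.
(f) sonority 3-7-1: ill-formed.
(g) sonority 3-4-1-3: ill-formed.

0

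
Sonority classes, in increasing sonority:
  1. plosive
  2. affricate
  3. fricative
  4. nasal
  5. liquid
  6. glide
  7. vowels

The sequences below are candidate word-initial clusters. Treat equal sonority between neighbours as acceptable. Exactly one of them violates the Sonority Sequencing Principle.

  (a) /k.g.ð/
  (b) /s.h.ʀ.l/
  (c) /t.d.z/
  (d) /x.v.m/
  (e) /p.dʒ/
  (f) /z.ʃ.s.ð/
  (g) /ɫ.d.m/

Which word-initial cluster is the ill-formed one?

g

(a) /k.g.ð/: profile 1-1-3 — obeys.
(b) /s.h.ʀ.l/: profile 3-3-5-5 — obeys.
(c) /t.d.z/: profile 1-1-3 — obeys.
(d) /x.v.m/: profile 3-3-4 — obeys.
(e) /p.dʒ/: profile 1-2 — obeys.
(f) /z.ʃ.s.ð/: profile 3-3-3-3 — obeys.
(g) /ɫ.d.m/: profile 5-1-4 — violates.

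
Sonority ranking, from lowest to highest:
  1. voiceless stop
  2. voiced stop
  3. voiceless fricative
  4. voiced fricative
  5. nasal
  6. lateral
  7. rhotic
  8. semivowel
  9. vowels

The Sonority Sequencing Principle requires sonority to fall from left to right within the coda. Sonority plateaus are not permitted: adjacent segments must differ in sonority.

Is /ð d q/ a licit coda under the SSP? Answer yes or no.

yes

/ð/ — voiced fricative, sonority 4.
/d/ — voiced stop, sonority 2.
/q/ — voiceless stop, sonority 1.
The profile 4-2-1 strictly falls, so the coda satisfies the SSP.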